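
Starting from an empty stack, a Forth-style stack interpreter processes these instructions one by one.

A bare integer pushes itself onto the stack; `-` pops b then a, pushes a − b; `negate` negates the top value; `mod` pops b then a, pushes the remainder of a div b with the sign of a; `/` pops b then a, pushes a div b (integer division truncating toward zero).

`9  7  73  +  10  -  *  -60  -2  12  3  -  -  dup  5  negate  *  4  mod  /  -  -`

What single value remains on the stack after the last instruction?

9      : 9
7      : 9 7
73     : 9 7 73
+      : 9 80
10     : 9 80 10
-      : 9 70
*      : 630
-60    : 630 -60
-2     : 630 -60 -2
12     : 630 -60 -2 12
3      : 630 -60 -2 12 3
-      : 630 -60 -2 9
-      : 630 -60 -11
dup    : 630 -60 -11 -11
5      : 630 -60 -11 -11 5
negate : 630 -60 -11 -11 -5
*      : 630 -60 -11 55
4      : 630 -60 -11 55 4
mod    : 630 -60 -11 3
/      : 630 -60 -3
-      : 630 -57
-      : 687

687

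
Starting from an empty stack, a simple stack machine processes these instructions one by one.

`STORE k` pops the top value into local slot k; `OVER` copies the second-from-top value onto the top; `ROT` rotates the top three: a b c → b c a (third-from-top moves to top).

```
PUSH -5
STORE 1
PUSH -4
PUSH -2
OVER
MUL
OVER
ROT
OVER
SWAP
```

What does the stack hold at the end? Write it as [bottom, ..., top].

[8, -4, -4, -4]

PUSH -5 → [-5]
STORE 1 → []
PUSH -4 → [-4]
PUSH -2 → [-4, -2]
OVER    → [-4, -2, -4]
MUL     → [-4, 8]
OVER    → [-4, 8, -4]
ROT     → [8, -4, -4]
OVER    → [8, -4, -4, -4]
SWAP    → [8, -4, -4, -4]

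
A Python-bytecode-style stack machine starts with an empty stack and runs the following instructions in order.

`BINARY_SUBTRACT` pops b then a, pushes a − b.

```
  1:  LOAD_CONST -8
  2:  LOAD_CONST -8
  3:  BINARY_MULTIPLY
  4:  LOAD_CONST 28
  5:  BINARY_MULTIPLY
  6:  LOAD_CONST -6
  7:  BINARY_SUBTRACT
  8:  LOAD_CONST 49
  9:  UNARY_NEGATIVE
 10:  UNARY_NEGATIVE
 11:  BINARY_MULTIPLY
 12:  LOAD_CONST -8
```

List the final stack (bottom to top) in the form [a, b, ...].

[88102, -8]

LOAD_CONST -8   -> -8
LOAD_CONST -8   -> -8 -8
BINARY_MULTIPLY -> 64
LOAD_CONST 28   -> 64 28
BINARY_MULTIPLY -> 1792
LOAD_CONST -6   -> 1792 -6
BINARY_SUBTRACT -> 1798
LOAD_CONST 49   -> 1798 49
UNARY_NEGATIVE  -> 1798 -49
UNARY_NEGATIVE  -> 1798 49
BINARY_MULTIPLY -> 88102
LOAD_CONST -8   -> 88102 -8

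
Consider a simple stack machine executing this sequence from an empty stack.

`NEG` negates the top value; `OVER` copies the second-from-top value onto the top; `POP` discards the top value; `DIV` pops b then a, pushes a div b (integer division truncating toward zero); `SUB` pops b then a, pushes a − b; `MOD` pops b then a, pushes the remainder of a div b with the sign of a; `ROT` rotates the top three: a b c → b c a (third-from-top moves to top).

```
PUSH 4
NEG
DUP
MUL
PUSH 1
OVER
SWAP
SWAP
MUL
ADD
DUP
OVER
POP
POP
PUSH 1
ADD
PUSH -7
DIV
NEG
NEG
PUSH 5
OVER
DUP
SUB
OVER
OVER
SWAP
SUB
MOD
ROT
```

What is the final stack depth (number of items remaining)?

PUSH 4  → 4
NEG     → -4
DUP     → -4 -4
MUL     → 16
PUSH 1  → 16 1
OVER    → 16 1 16
SWAP    → 16 16 1
SWAP    → 16 1 16
MUL     → 16 16
ADD     → 32
DUP     → 32 32
OVER    → 32 32 32
POP     → 32 32
POP     → 32
PUSH 1  → 32 1
ADD     → 33
PUSH -7 → 33 -7
DIV     → -4
NEG     → 4
NEG     → -4
PUSH 5  → -4 5
OVER    → -4 5 -4
DUP     → -4 5 -4 -4
SUB     → -4 5 0
OVER    → -4 5 0 5
OVER    → -4 5 0 5 0
SWAP    → -4 5 0 0 5
SUB     → -4 5 0 -5
MOD     → -4 5 0
ROT     → 5 0 -4

3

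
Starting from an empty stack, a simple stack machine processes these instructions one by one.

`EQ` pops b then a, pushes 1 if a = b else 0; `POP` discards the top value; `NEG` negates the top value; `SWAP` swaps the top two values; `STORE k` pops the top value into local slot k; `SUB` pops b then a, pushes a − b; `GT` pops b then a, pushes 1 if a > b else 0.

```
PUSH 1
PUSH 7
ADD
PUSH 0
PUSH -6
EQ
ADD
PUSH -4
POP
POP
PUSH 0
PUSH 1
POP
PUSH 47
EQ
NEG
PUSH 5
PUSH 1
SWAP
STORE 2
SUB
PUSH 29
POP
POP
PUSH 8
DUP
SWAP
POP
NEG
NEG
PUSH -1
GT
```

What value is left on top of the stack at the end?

1

PUSH 1  → 1
PUSH 7  → 1 7
ADD     → 8
PUSH 0  → 8 0
PUSH -6 → 8 0 -6
EQ      → 8 0
ADD     → 8
PUSH -4 → 8 -4
POP     → 8
POP     → (empty)
PUSH 0  → 0
PUSH 1  → 0 1
POP     → 0
PUSH 47 → 0 47
EQ      → 0
NEG     → 0
PUSH 5  → 0 5
PUSH 1  → 0 5 1
SWAP    → 0 1 5
STORE 2 → 0 1
SUB     → -1
PUSH 29 → -1 29
POP     → -1
POP     → (empty)
PUSH 8  → 8
DUP     → 8 8
SWAP    → 8 8
POP     → 8
NEG     → -8
NEG     → 8
PUSH -1 → 8 -1
GT      → 1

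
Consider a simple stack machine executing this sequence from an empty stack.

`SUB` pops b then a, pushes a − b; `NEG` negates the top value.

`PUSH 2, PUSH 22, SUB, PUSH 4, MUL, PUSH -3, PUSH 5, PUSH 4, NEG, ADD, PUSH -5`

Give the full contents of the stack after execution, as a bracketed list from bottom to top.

PUSH 2  → [2]
PUSH 22 → [2, 22]
SUB     → [-20]
PUSH 4  → [-20, 4]
MUL     → [-80]
PUSH -3 → [-80, -3]
PUSH 5  → [-80, -3, 5]
PUSH 4  → [-80, -3, 5, 4]
NEG     → [-80, -3, 5, -4]
ADD     → [-80, -3, 1]
PUSH -5 → [-80, -3, 1, -5]

[-80, -3, 1, -5]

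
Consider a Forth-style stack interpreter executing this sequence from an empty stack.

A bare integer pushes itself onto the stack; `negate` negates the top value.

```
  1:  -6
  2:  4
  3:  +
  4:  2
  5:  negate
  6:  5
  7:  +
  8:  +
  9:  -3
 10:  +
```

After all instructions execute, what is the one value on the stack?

-2

-6     → -6
4      → -6 4
+      → -2
2      → -2 2
negate → -2 -2
5      → -2 -2 5
+      → -2 3
+      → 1
-3     → 1 -3
+      → -2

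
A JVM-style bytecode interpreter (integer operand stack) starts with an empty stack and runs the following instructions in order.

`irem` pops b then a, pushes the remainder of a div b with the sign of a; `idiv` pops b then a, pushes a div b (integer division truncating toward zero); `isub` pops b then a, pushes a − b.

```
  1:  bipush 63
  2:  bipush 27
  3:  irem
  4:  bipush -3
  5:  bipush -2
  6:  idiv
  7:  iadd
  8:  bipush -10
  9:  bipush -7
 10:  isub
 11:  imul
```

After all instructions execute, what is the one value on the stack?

bipush 63  : 63
bipush 27  : 63 27
irem       : 9
bipush -3  : 9 -3
bipush -2  : 9 -3 -2
idiv       : 9 1
iadd       : 10
bipush -10 : 10 -10
bipush -7  : 10 -10 -7
isub       : 10 -3
imul       : -30

-30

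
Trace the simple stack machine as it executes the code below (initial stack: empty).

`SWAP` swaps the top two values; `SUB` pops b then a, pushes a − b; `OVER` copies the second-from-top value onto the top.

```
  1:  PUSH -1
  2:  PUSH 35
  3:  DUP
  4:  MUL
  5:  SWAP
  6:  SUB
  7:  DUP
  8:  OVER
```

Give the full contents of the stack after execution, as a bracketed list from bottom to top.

[1226, 1226, 1226]

PUSH -1 -> -1
PUSH 35 -> -1 35
DUP     -> -1 35 35
MUL     -> -1 1225
SWAP    -> 1225 -1
SUB     -> 1226
DUP     -> 1226 1226
OVER    -> 1226 1226 1226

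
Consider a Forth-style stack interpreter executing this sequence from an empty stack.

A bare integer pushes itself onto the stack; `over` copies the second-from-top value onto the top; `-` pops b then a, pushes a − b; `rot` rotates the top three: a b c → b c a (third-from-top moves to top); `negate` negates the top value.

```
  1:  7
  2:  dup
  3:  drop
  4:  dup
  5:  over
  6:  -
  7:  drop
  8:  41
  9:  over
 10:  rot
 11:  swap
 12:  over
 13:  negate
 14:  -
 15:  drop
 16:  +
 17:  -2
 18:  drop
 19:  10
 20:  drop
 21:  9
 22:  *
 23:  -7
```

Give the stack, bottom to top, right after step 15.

7       7
dup     7 7
drop    7
dup     7 7
over    7 7 7
-       7 0
drop    7
41      7 41
over    7 41 7
rot     41 7 7
swap    41 7 7
over    41 7 7 7
negate  41 7 7 -7
-       41 7 14
drop    41 7

[41, 7]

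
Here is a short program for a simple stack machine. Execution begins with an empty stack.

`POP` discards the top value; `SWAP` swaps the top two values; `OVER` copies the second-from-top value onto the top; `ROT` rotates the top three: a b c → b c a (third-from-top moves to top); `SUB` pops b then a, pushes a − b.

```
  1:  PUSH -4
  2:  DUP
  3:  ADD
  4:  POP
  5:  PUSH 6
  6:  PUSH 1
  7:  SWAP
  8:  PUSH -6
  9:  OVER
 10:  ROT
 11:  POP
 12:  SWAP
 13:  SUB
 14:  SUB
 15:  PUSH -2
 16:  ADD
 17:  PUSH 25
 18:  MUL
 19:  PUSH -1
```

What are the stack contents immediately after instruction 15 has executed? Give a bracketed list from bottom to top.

PUSH -4 -> -4
DUP     -> -4 -4
ADD     -> -8
POP     -> (empty)
PUSH 6  -> 6
PUSH 1  -> 6 1
SWAP    -> 1 6
PUSH -6 -> 1 6 -6
OVER    -> 1 6 -6 6
ROT     -> 1 -6 6 6
POP     -> 1 -6 6
SWAP    -> 1 6 -6
SUB     -> 1 12
SUB     -> -11
PUSH -2 -> -11 -2

[-11, -2]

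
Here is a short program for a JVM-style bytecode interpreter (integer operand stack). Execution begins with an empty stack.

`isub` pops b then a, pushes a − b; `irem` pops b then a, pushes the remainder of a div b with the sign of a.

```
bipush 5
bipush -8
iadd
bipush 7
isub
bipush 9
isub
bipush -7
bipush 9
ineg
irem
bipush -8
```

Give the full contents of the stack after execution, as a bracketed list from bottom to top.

bipush 5   5
bipush -8  5 -8
iadd       -3
bipush 7   -3 7
isub       -10
bipush 9   -10 9
isub       -19
bipush -7  -19 -7
bipush 9   -19 -7 9
ineg       -19 -7 -9
irem       -19 -7
bipush -8  -19 -7 -8

[-19, -7, -8]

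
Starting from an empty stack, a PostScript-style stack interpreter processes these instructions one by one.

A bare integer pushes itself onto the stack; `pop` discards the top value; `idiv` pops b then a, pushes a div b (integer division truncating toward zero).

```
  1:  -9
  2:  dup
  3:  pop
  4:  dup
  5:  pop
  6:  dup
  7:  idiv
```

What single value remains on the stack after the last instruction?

-9   → [-9]
dup  → [-9, -9]
pop  → [-9]
dup  → [-9, -9]
pop  → [-9]
dup  → [-9, -9]
idiv → [1]

1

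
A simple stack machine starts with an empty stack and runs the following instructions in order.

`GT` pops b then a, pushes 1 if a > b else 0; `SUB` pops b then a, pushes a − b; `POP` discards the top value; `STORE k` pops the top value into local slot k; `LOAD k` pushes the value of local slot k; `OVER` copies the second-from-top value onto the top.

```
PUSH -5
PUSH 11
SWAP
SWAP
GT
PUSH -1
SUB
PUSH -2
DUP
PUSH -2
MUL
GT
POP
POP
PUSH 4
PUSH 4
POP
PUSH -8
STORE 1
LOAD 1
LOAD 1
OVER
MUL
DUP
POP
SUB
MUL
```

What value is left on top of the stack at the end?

PUSH -5  [-5]
PUSH 11  [-5, 11]
SWAP     [11, -5]
SWAP     [-5, 11]
GT       [0]
PUSH -1  [0, -1]
SUB      [1]
PUSH -2  [1, -2]
DUP      [1, -2, -2]
PUSH -2  [1, -2, -2, -2]
MUL      [1, -2, 4]
GT       [1, 0]
POP      [1]
POP      []
PUSH 4   [4]
PUSH 4   [4, 4]
POP      [4]
PUSH -8  [4, -8]
STORE 1  [4]
LOAD 1   [4, -8]
LOAD 1   [4, -8, -8]
OVER     [4, -8, -8, -8]
MUL      [4, -8, 64]
DUP      [4, -8, 64, 64]
POP      [4, -8, 64]
SUB      [4, -72]
MUL      [-288]

-288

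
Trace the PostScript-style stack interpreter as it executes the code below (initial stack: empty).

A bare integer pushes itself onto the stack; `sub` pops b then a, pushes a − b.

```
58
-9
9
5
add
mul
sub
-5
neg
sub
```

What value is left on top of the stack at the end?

58  : 58
-9  : 58 -9
9   : 58 -9 9
5   : 58 -9 9 5
add : 58 -9 14
mul : 58 -126
sub : 184
-5  : 184 -5
neg : 184 5
sub : 179

179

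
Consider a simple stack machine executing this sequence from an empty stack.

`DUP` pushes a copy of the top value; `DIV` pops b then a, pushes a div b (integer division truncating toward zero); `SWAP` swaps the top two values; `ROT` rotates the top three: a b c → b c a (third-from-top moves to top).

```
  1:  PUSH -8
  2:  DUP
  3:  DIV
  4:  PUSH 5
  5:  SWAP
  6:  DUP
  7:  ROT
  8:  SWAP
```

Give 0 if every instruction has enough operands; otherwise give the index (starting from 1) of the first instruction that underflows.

0

PUSH -8 → [-8]
DUP     → [-8, -8]
DIV     → [1]
PUSH 5  → [1, 5]
SWAP    → [5, 1]
DUP     → [5, 1, 1]
ROT     → [1, 1, 5]
SWAP    → [1, 5, 1]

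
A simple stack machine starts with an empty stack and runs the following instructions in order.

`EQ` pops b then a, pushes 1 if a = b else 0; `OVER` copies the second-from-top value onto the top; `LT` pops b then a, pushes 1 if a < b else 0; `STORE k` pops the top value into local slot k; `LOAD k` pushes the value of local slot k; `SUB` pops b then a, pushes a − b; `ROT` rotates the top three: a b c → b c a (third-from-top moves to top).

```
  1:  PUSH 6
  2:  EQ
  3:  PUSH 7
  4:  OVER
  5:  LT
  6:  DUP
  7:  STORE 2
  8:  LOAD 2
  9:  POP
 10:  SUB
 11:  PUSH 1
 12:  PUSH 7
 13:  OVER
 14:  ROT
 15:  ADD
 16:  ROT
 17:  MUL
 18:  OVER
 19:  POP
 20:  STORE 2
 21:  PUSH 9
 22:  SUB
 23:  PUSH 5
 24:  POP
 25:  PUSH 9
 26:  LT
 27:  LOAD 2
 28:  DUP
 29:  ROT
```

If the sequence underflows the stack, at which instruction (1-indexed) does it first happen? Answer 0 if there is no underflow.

2

PUSH 6  6
EQ  — needs 2 operands, stack has 1 → underflow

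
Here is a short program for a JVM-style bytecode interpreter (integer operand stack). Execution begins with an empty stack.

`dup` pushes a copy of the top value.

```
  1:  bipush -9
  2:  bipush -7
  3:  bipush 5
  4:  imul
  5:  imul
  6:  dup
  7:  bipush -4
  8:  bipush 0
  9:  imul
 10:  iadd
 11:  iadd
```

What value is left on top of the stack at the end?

630

bipush -9 : -9
bipush -7 : -9 -7
bipush 5  : -9 -7 5
imul      : -9 -35
imul      : 315
dup       : 315 315
bipush -4 : 315 315 -4
bipush 0  : 315 315 -4 0
imul      : 315 315 0
iadd      : 315 315
iadd      : 630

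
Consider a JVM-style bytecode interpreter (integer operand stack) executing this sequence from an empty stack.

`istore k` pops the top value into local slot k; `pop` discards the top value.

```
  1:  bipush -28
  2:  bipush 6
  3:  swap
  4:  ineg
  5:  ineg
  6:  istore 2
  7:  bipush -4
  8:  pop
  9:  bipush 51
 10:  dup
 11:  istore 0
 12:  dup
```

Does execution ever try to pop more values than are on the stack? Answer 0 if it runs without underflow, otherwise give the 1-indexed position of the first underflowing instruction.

0

bipush -28 -> -28
bipush 6   -> -28 6
swap       -> 6 -28
ineg       -> 6 28
ineg       -> 6 -28
istore 2   -> 6
bipush -4  -> 6 -4
pop        -> 6
bipush 51  -> 6 51
dup        -> 6 51 51
istore 0   -> 6 51
dup        -> 6 51 51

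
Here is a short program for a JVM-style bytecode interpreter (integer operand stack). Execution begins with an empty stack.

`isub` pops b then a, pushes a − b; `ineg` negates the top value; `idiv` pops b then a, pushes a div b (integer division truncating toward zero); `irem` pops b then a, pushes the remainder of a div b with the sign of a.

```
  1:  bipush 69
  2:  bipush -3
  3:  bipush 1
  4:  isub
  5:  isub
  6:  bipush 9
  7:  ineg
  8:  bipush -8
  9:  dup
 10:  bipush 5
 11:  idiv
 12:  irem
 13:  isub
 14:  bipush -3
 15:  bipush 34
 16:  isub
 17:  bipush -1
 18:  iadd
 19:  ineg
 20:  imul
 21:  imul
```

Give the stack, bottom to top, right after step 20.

bipush 69 : [69]
bipush -3 : [69, -3]
bipush 1  : [69, -3, 1]
isub      : [69, -4]
isub      : [73]
bipush 9  : [73, 9]
ineg      : [73, -9]
bipush -8 : [73, -9, -8]
dup       : [73, -9, -8, -8]
bipush 5  : [73, -9, -8, -8, 5]
idiv      : [73, -9, -8, -1]
irem      : [73, -9, 0]
isub      : [73, -9]
bipush -3 : [73, -9, -3]
bipush 34 : [73, -9, -3, 34]
isub      : [73, -9, -37]
bipush -1 : [73, -9, -37, -1]
iadd      : [73, -9, -38]
ineg      : [73, -9, 38]
imul      : [73, -342]

[73, -342]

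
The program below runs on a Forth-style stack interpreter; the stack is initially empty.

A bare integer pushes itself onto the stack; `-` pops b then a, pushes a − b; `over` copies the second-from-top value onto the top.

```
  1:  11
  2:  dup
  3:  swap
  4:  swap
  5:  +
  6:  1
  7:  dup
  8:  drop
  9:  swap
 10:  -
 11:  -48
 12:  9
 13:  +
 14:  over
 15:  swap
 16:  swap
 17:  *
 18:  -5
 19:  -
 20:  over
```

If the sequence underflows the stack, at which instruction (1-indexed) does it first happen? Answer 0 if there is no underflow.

11    [11]
dup   [11, 11]
swap  [11, 11]
swap  [11, 11]
+     [22]
1     [22, 1]
dup   [22, 1, 1]
drop  [22, 1]
swap  [1, 22]
-     [-21]
-48   [-21, -48]
9     [-21, -48, 9]
+     [-21, -39]
over  [-21, -39, -21]
swap  [-21, -21, -39]
swap  [-21, -39, -21]
*     [-21, 819]
-5    [-21, 819, -5]
-     [-21, 824]
over  [-21, 824, -21]

0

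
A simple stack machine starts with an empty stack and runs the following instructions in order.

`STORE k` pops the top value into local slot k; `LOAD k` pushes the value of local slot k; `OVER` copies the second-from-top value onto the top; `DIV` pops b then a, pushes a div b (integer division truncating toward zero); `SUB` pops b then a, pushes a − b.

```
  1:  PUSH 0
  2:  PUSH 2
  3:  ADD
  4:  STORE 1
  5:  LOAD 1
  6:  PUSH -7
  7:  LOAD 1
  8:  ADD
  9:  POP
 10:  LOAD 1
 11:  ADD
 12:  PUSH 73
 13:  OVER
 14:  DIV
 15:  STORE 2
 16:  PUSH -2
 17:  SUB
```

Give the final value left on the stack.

6

PUSH 0  : [0]
PUSH 2  : [0, 2]
ADD     : [2]
STORE 1 : []
LOAD 1  : [2]
PUSH -7 : [2, -7]
LOAD 1  : [2, -7, 2]
ADD     : [2, -5]
POP     : [2]
LOAD 1  : [2, 2]
ADD     : [4]
PUSH 73 : [4, 73]
OVER    : [4, 73, 4]
DIV     : [4, 18]
STORE 2 : [4]
PUSH -2 : [4, -2]
SUB     : [6]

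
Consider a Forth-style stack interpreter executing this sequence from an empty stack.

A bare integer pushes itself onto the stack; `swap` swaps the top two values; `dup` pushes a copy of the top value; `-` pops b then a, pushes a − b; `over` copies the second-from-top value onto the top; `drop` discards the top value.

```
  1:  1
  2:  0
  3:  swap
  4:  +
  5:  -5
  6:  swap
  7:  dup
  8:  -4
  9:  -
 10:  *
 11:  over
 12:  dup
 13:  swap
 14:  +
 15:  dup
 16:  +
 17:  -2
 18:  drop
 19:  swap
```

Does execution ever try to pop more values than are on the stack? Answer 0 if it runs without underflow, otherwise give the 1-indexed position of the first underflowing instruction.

0

1    -> 1
0    -> 1 0
swap -> 0 1
+    -> 1
-5   -> 1 -5
swap -> -5 1
dup  -> -5 1 1
-4   -> -5 1 1 -4
-    -> -5 1 5
*    -> -5 5
over -> -5 5 -5
dup  -> -5 5 -5 -5
swap -> -5 5 -5 -5
+    -> -5 5 -10
dup  -> -5 5 -10 -10
+    -> -5 5 -20
-2   -> -5 5 -20 -2
drop -> -5 5 -20
swap -> -5 -20 5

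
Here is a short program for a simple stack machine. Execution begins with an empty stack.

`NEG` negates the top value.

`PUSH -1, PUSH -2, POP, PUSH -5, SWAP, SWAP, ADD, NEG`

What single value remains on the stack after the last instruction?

PUSH -1 -> [-1]
PUSH -2 -> [-1, -2]
POP     -> [-1]
PUSH -5 -> [-1, -5]
SWAP    -> [-5, -1]
SWAP    -> [-1, -5]
ADD     -> [-6]
NEG     -> [6]

6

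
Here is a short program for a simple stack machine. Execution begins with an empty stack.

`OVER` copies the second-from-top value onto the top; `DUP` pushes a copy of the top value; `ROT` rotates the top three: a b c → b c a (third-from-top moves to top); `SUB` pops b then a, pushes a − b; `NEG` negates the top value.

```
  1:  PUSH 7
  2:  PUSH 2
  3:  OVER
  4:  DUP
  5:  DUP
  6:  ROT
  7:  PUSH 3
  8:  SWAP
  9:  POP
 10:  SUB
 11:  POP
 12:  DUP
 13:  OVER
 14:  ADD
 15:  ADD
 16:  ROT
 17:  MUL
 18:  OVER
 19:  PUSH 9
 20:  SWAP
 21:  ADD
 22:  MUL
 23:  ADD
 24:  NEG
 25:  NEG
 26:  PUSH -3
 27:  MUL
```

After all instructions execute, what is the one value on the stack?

-4857

PUSH 7  → [7]
PUSH 2  → [7, 2]
OVER    → [7, 2, 7]
DUP     → [7, 2, 7, 7]
DUP     → [7, 2, 7, 7, 7]
ROT     → [7, 2, 7, 7, 7]
PUSH 3  → [7, 2, 7, 7, 7, 3]
SWAP    → [7, 2, 7, 7, 3, 7]
POP     → [7, 2, 7, 7, 3]
SUB     → [7, 2, 7, 4]
POP     → [7, 2, 7]
DUP     → [7, 2, 7, 7]
OVER    → [7, 2, 7, 7, 7]
ADD     → [7, 2, 7, 14]
ADD     → [7, 2, 21]
ROT     → [2, 21, 7]
MUL     → [2, 147]
OVER    → [2, 147, 2]
PUSH 9  → [2, 147, 2, 9]
SWAP    → [2, 147, 9, 2]
ADD     → [2, 147, 11]
MUL     → [2, 1617]
ADD     → [1619]
NEG     → [-1619]
NEG     → [1619]
PUSH -3 → [1619, -3]
MUL     → [-4857]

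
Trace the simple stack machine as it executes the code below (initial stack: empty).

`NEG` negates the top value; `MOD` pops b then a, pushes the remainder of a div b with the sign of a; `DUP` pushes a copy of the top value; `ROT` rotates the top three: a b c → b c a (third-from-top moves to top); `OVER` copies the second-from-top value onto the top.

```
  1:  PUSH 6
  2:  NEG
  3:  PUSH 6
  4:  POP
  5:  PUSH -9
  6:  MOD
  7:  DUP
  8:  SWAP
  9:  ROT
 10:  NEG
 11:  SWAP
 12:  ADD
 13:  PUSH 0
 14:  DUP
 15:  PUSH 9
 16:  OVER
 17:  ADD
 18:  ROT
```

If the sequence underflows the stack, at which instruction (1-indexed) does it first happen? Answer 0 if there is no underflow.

9

PUSH 6  -> [6]
NEG     -> [-6]
PUSH 6  -> [-6, 6]
POP     -> [-6]
PUSH -9 -> [-6, -9]
MOD     -> [-6]
DUP     -> [-6, -6]
SWAP    -> [-6, -6]
ROT  — needs 3 operands, stack has 2 → underflow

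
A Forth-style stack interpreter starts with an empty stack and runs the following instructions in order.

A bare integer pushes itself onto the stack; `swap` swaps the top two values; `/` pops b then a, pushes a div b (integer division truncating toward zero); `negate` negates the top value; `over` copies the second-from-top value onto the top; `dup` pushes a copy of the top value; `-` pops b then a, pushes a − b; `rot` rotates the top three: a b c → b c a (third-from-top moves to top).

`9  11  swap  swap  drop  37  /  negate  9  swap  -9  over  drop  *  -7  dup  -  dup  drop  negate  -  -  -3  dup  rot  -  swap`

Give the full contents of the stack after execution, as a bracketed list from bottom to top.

9       [9]
11      [9, 11]
swap    [11, 9]
swap    [9, 11]
drop    [9]
37      [9, 37]
/       [0]
negate  [0]
9       [0, 9]
swap    [9, 0]
-9      [9, 0, -9]
over    [9, 0, -9, 0]
drop    [9, 0, -9]
*       [9, 0]
-7      [9, 0, -7]
dup     [9, 0, -7, -7]
-       [9, 0, 0]
dup     [9, 0, 0, 0]
drop    [9, 0, 0]
negate  [9, 0, 0]
-       [9, 0]
-       [9]
-3      [9, -3]
dup     [9, -3, -3]
rot     [-3, -3, 9]
-       [-3, -12]
swap    [-12, -3]

[-12, -3]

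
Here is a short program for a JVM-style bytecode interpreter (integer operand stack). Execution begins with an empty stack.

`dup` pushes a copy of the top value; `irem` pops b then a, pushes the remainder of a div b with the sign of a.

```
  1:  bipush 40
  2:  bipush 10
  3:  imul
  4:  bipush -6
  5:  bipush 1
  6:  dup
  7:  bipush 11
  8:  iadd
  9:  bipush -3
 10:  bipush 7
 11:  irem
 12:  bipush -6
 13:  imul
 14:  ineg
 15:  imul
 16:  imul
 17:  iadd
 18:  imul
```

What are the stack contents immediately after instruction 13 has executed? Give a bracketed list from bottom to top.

[400, -6, 1, 12, 18]

bipush 40 → 40
bipush 10 → 40 10
imul      → 400
bipush -6 → 400 -6
bipush 1  → 400 -6 1
dup       → 400 -6 1 1
bipush 11 → 400 -6 1 1 11
iadd      → 400 -6 1 12
bipush -3 → 400 -6 1 12 -3
bipush 7  → 400 -6 1 12 -3 7
irem      → 400 -6 1 12 -3
bipush -6 → 400 -6 1 12 -3 -6
imul      → 400 -6 1 12 18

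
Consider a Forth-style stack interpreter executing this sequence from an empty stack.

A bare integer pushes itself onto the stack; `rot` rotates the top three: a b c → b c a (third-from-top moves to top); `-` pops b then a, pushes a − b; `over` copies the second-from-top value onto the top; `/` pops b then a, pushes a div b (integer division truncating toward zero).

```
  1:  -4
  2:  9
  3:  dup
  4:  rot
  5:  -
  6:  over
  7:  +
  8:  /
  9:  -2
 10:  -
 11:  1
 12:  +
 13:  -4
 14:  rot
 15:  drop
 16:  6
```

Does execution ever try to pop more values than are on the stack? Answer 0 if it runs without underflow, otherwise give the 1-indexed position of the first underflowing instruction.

14

-4   -> [-4]
9    -> [-4, 9]
dup  -> [-4, 9, 9]
rot  -> [9, 9, -4]
-    -> [9, 13]
over -> [9, 13, 9]
+    -> [9, 22]
/    -> [0]
-2   -> [0, -2]
-    -> [2]
1    -> [2, 1]
+    -> [3]
-4   -> [3, -4]
rot  — needs 3 operands, stack has 2 → underflow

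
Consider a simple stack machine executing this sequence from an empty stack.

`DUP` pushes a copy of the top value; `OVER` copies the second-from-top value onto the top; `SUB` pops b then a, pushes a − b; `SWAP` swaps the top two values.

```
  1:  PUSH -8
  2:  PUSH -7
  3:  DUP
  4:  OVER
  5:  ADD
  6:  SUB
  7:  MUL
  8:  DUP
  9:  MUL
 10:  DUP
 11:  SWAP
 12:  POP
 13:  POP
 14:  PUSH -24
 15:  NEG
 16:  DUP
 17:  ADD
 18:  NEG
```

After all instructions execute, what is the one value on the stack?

PUSH -8  → [-8]
PUSH -7  → [-8, -7]
DUP      → [-8, -7, -7]
OVER     → [-8, -7, -7, -7]
ADD      → [-8, -7, -14]
SUB      → [-8, 7]
MUL      → [-56]
DUP      → [-56, -56]
MUL      → [3136]
DUP      → [3136, 3136]
SWAP     → [3136, 3136]
POP      → [3136]
POP      → []
PUSH -24 → [-24]
NEG      → [24]
DUP      → [24, 24]
ADD      → [48]
NEG      → [-48]

-48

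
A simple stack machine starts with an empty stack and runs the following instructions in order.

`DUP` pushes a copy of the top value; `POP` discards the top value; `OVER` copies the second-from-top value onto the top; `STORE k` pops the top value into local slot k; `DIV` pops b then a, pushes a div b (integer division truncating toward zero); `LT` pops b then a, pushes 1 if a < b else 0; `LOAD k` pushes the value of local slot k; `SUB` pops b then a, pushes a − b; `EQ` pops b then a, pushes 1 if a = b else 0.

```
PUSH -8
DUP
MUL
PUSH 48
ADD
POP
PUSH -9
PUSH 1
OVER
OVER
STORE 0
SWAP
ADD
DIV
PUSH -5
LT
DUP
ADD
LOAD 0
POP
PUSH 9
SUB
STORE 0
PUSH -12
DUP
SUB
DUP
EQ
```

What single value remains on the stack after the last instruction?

PUSH -8   -8
DUP       -8 -8
MUL       64
PUSH 48   64 48
ADD       112
POP       (empty)
PUSH -9   -9
PUSH 1    -9 1
OVER      -9 1 -9
OVER      -9 1 -9 1
STORE 0   -9 1 -9
SWAP      -9 -9 1
ADD       -9 -8
DIV       1
PUSH -5   1 -5
LT        0
DUP       0 0
ADD       0
LOAD 0    0 1
POP       0
PUSH 9    0 9
SUB       -9
STORE 0   (empty)
PUSH -12  -12
DUP       -12 -12
SUB       0
DUP       0 0
EQ        1

1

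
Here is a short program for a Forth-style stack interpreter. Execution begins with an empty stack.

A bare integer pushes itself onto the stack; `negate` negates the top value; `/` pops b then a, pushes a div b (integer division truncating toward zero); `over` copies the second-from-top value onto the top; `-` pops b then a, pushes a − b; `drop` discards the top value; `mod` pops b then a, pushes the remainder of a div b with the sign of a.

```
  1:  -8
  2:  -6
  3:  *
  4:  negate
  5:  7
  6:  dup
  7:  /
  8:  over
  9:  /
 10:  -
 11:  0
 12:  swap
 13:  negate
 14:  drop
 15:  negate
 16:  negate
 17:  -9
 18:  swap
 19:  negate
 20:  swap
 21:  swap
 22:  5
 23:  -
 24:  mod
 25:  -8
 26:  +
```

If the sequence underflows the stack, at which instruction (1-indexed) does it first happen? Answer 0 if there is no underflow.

0

-8     → -8
-6     → -8 -6
*      → 48
negate → -48
7      → -48 7
dup    → -48 7 7
/      → -48 1
over   → -48 1 -48
/      → -48 0
-      → -48
0      → -48 0
swap   → 0 -48
negate → 0 48
drop   → 0
negate → 0
negate → 0
-9     → 0 -9
swap   → -9 0
negate → -9 0
swap   → 0 -9
swap   → -9 0
5      → -9 0 5
-      → -9 -5
mod    → -4
-8     → -4 -8
+      → -12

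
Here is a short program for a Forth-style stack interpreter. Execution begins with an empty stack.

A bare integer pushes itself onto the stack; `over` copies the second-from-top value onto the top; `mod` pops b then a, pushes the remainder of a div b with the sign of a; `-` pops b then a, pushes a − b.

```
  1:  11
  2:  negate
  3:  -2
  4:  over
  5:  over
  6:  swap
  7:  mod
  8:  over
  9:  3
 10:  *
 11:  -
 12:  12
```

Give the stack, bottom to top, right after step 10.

[-11, -2, -2, -6]

11     → 11
negate → -11
-2     → -11 -2
over   → -11 -2 -11
over   → -11 -2 -11 -2
swap   → -11 -2 -2 -11
mod    → -11 -2 -2
over   → -11 -2 -2 -2
3      → -11 -2 -2 -2 3
*      → -11 -2 -2 -6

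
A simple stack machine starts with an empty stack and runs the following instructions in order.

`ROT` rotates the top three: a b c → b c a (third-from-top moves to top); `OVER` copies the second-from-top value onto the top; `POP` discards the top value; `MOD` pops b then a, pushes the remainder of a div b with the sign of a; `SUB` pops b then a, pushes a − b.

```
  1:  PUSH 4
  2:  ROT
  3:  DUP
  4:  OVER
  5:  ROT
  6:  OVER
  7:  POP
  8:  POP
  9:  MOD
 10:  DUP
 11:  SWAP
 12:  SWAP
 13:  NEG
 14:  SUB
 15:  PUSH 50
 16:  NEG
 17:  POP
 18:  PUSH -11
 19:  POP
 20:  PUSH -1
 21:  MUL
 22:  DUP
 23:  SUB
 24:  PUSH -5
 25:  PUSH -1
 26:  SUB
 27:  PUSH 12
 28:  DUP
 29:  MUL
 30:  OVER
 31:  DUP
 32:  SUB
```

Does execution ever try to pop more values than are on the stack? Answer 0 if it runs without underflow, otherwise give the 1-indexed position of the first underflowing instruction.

PUSH 4 -> [4]
ROT  — needs 3 operands, stack has 1 → underflow

2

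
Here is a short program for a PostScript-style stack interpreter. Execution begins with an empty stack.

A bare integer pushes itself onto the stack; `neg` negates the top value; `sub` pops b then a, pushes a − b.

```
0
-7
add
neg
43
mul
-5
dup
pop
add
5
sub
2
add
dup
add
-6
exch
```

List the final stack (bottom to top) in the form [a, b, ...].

[-6, 586]

0    : 0
-7   : 0 -7
add  : -7
neg  : 7
43   : 7 43
mul  : 301
-5   : 301 -5
dup  : 301 -5 -5
pop  : 301 -5
add  : 296
5    : 296 5
sub  : 291
2    : 291 2
add  : 293
dup  : 293 293
add  : 586
-6   : 586 -6
exch : -6 586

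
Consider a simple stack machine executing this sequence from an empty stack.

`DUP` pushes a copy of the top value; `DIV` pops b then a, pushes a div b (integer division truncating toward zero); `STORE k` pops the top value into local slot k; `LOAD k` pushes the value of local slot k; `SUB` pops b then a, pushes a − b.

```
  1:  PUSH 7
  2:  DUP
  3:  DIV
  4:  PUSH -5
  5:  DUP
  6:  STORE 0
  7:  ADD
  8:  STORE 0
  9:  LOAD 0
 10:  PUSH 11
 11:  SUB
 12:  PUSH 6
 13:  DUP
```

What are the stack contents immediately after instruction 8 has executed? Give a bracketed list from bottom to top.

PUSH 7   [7]
DUP      [7, 7]
DIV      [1]
PUSH -5  [1, -5]
DUP      [1, -5, -5]
STORE 0  [1, -5]
ADD      [-4]
STORE 0  []

[]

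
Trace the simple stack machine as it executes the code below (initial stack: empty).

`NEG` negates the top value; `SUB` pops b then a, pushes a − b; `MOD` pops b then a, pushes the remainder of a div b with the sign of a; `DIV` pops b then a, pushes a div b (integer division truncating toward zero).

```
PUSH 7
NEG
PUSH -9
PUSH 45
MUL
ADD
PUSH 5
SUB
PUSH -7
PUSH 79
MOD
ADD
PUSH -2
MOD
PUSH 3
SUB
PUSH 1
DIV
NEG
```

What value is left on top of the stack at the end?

PUSH 7  → [7]
NEG     → [-7]
PUSH -9 → [-7, -9]
PUSH 45 → [-7, -9, 45]
MUL     → [-7, -405]
ADD     → [-412]
PUSH 5  → [-412, 5]
SUB     → [-417]
PUSH -7 → [-417, -7]
PUSH 79 → [-417, -7, 79]
MOD     → [-417, -7]
ADD     → [-424]
PUSH -2 → [-424, -2]
MOD     → [0]
PUSH 3  → [0, 3]
SUB     → [-3]
PUSH 1  → [-3, 1]
DIV     → [-3]
NEG     → [3]

3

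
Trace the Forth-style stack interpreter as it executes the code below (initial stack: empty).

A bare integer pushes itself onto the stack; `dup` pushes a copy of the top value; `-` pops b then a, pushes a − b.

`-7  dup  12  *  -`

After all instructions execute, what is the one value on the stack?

-7  -> [-7]
dup -> [-7, -7]
12  -> [-7, -7, 12]
*   -> [-7, -84]
-   -> [77]

77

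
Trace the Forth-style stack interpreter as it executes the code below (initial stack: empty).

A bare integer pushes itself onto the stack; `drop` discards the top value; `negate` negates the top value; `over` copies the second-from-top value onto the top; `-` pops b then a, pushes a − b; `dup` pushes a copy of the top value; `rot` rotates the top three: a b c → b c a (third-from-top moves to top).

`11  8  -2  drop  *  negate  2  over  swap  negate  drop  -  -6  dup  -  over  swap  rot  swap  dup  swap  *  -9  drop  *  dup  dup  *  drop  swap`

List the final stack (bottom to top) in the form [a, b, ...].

11      [11]
8       [11, 8]
-2      [11, 8, -2]
drop    [11, 8]
*       [88]
negate  [-88]
2       [-88, 2]
over    [-88, 2, -88]
swap    [-88, -88, 2]
negate  [-88, -88, -2]
drop    [-88, -88]
-       [0]
-6      [0, -6]
dup     [0, -6, -6]
-       [0, 0]
over    [0, 0, 0]
swap    [0, 0, 0]
rot     [0, 0, 0]
swap    [0, 0, 0]
dup     [0, 0, 0, 0]
swap    [0, 0, 0, 0]
*       [0, 0, 0]
-9      [0, 0, 0, -9]
drop    [0, 0, 0]
*       [0, 0]
dup     [0, 0, 0]
dup     [0, 0, 0, 0]
*       [0, 0, 0]
drop    [0, 0]
swap    [0, 0]

[0, 0]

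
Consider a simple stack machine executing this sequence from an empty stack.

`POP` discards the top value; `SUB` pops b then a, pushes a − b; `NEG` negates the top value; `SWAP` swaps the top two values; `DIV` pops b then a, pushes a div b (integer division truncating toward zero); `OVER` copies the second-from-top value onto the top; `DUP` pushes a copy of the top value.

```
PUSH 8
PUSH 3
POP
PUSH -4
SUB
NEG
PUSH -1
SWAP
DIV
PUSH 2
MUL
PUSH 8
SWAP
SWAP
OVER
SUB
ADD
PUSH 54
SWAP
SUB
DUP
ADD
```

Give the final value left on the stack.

92

PUSH 8   8
PUSH 3   8 3
POP      8
PUSH -4  8 -4
SUB      12
NEG      -12
PUSH -1  -12 -1
SWAP     -1 -12
DIV      0
PUSH 2   0 2
MUL      0
PUSH 8   0 8
SWAP     8 0
SWAP     0 8
OVER     0 8 0
SUB      0 8
ADD      8
PUSH 54  8 54
SWAP     54 8
SUB      46
DUP      46 46
ADD      92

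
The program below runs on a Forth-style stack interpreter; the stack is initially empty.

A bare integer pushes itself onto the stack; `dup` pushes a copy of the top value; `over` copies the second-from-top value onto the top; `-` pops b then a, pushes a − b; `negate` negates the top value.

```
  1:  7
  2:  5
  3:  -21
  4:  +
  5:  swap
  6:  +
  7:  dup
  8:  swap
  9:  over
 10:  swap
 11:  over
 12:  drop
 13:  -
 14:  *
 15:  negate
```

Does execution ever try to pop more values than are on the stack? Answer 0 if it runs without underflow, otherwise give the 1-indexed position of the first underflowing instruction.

7      : 7
5      : 7 5
-21    : 7 5 -21
+      : 7 -16
swap   : -16 7
+      : -9
dup    : -9 -9
swap   : -9 -9
over   : -9 -9 -9
swap   : -9 -9 -9
over   : -9 -9 -9 -9
drop   : -9 -9 -9
-      : -9 0
*      : 0
negate : 0

0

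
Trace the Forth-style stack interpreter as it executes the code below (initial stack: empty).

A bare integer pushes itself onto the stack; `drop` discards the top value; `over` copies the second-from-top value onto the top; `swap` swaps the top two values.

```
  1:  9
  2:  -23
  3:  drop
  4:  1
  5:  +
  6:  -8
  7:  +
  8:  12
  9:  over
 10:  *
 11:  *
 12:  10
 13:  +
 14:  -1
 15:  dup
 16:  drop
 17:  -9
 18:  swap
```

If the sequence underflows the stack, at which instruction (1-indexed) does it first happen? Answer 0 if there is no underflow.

9    → 9
-23  → 9 -23
drop → 9
1    → 9 1
+    → 10
-8   → 10 -8
+    → 2
12   → 2 12
over → 2 12 2
*    → 2 24
*    → 48
10   → 48 10
+    → 58
-1   → 58 -1
dup  → 58 -1 -1
drop → 58 -1
-9   → 58 -1 -9
swap → 58 -9 -1

0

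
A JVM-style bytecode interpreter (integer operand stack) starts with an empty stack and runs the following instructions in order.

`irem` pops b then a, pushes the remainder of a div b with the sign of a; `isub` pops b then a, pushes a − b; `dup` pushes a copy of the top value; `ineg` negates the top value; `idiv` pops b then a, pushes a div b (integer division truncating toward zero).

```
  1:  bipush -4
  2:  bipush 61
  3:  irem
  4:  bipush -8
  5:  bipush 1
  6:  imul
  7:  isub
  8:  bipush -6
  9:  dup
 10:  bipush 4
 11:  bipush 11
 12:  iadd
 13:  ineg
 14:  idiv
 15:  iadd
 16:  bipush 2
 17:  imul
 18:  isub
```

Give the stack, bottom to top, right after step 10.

bipush -4  -4
bipush 61  -4 61
irem       -4
bipush -8  -4 -8
bipush 1   -4 -8 1
imul       -4 -8
isub       4
bipush -6  4 -6
dup        4 -6 -6
bipush 4   4 -6 -6 4

[4, -6, -6, 4]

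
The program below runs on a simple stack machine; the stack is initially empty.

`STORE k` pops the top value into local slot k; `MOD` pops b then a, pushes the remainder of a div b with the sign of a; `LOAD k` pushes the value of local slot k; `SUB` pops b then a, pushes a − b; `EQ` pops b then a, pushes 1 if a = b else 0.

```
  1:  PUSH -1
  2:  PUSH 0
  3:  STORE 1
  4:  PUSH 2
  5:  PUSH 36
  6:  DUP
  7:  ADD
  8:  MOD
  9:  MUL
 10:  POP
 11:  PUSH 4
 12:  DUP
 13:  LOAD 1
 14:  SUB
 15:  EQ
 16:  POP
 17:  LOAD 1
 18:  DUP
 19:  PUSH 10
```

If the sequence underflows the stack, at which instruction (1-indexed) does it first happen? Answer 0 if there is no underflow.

0

PUSH -1 → -1
PUSH 0  → -1 0
STORE 1 → -1
PUSH 2  → -1 2
PUSH 36 → -1 2 36
DUP     → -1 2 36 36
ADD     → -1 2 72
MOD     → -1 2
MUL     → -2
POP     → (empty)
PUSH 4  → 4
DUP     → 4 4
LOAD 1  → 4 4 0
SUB     → 4 4
EQ      → 1
POP     → (empty)
LOAD 1  → 0
DUP     → 0 0
PUSH 10 → 0 0 10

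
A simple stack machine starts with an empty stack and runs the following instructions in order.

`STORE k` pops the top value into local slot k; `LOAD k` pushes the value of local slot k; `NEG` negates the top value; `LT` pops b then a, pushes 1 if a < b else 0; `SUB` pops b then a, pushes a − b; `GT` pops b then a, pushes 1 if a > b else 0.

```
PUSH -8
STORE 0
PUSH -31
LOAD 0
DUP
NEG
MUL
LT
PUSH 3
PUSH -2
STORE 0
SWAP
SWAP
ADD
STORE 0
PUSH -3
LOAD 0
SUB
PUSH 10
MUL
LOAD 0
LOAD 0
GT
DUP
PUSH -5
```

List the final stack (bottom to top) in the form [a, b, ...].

PUSH -8   -8
STORE 0   (empty)
PUSH -31  -31
LOAD 0    -31 -8
DUP       -31 -8 -8
NEG       -31 -8 8
MUL       -31 -64
LT        0
PUSH 3    0 3
PUSH -2   0 3 -2
STORE 0   0 3
SWAP      3 0
SWAP      0 3
ADD       3
STORE 0   (empty)
PUSH -3   -3
LOAD 0    -3 3
SUB       -6
PUSH 10   -6 10
MUL       -60
LOAD 0    -60 3
LOAD 0    -60 3 3
GT        -60 0
DUP       -60 0 0
PUSH -5   -60 0 0 -5

[-60, 0, 0, -5]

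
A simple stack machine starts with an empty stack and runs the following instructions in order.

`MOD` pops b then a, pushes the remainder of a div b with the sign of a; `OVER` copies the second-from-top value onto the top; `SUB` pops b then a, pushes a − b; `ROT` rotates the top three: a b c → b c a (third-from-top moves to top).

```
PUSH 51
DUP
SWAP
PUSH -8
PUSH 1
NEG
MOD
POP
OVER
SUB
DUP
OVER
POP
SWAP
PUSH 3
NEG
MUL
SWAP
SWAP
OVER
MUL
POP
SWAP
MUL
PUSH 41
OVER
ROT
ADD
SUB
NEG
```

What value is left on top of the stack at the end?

-41

PUSH 51 -> [51]
DUP     -> [51, 51]
SWAP    -> [51, 51]
PUSH -8 -> [51, 51, -8]
PUSH 1  -> [51, 51, -8, 1]
NEG     -> [51, 51, -8, -1]
MOD     -> [51, 51, 0]
POP     -> [51, 51]
OVER    -> [51, 51, 51]
SUB     -> [51, 0]
DUP     -> [51, 0, 0]
OVER    -> [51, 0, 0, 0]
POP     -> [51, 0, 0]
SWAP    -> [51, 0, 0]
PUSH 3  -> [51, 0, 0, 3]
NEG     -> [51, 0, 0, -3]
MUL     -> [51, 0, 0]
SWAP    -> [51, 0, 0]
SWAP    -> [51, 0, 0]
OVER    -> [51, 0, 0, 0]
MUL     -> [51, 0, 0]
POP     -> [51, 0]
SWAP    -> [0, 51]
MUL     -> [0]
PUSH 41 -> [0, 41]
OVER    -> [0, 41, 0]
ROT     -> [41, 0, 0]
ADD     -> [41, 0]
SUB     -> [41]
NEG     -> [-41]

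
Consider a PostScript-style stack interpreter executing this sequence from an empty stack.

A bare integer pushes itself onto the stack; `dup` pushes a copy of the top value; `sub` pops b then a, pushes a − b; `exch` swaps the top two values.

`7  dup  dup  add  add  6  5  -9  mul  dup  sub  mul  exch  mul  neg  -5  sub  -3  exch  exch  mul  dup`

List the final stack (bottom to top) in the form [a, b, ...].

[-15, -15]

7     7
dup   7 7
dup   7 7 7
add   7 14
add   21
6     21 6
5     21 6 5
-9    21 6 5 -9
mul   21 6 -45
dup   21 6 -45 -45
sub   21 6 0
mul   21 0
exch  0 21
mul   0
neg   0
-5    0 -5
sub   5
-3    5 -3
exch  -3 5
exch  5 -3
mul   -15
dup   -15 -15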